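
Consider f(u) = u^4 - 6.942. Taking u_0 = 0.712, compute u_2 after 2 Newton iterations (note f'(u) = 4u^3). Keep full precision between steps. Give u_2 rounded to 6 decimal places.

4.018051

u_0 = 0.712000: f = -6.685008, f' = 1.443777 → u_1 = 0.712000 - (-6.685008)/(1.443777) = 5.342223
u_1 = 5.342223: f = 807.552543, f' = 609.854350 → u_2 = 5.342223 - (807.552543)/(609.854350) = 4.018051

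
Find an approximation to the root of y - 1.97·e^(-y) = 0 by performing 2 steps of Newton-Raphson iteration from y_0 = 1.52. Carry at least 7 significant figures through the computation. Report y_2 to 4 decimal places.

0.8439

f'(y) = 1 + 1.97·e^(-y)
y_0 = 1.520000: f = 1.089138, f' = 1.430862 → y_1 = 1.520000 - (1.089138)/(1.430862) = 0.758824
y_1 = 0.758824: f = -0.163562, f' = 1.922387 → y_2 = 0.758824 - (-0.163562)/(1.922387) = 0.843907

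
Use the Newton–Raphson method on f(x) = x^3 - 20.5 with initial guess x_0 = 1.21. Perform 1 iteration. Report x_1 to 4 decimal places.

f'(x) = 3x^2
x_0 = 1.210000: f = -18.728439, f' = 4.392300 → x_1 = 1.210000 - (-18.728439)/(4.392300) = 5.473925

5.4739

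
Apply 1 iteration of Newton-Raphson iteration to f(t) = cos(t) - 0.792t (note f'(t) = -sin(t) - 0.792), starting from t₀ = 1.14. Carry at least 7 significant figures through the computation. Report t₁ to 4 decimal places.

0.8546

t_0 = 1.140000: f = -0.485285, f' = -1.700633 → t_1 = 1.140000 - (-0.485285)/(-1.700633) = 0.854644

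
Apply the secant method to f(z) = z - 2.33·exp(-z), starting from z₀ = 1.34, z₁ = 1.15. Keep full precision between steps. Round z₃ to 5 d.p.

0.92555

f(z_0) = 0.729900, f(z_1) = 0.412236
z_2 = 1.150000 - (0.412236)·(1.150000 - 1.340000)/(0.412236 - (0.729900)) = 0.903434; f(z_2) = -0.040625
z_3 = 0.903434 - (-0.040625)·(0.903434 - 1.150000)/(-0.040625 - (0.412236)) = 0.925553; f(z_3) = 0.002146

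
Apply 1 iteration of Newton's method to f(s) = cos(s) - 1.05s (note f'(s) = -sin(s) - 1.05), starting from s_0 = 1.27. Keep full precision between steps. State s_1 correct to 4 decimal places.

0.7527

s_0 = 1.270000: f = -1.037219, f' = -2.005101 → s_1 = 1.270000 - (-1.037219)/(-2.005101) = 0.752710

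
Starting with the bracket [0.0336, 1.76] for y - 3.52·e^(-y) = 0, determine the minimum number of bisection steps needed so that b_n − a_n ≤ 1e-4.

15

Initial width b − a = 1.76 − 0.0336 = 1.726400.
After n steps the width is (b−a)/2^n; need (b−a)/2^n ≤ 1e-4.
So n ≥ log₂(1.726400/1e-4) = log₂(17264.0000) ≈ 14.0755.
Hence n = 15.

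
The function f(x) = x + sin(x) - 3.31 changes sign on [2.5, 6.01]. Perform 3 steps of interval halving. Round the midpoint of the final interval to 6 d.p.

4.035625

f(2.500000) = -0.211528, f(6.010000) = 2.430200 (opposite signs)
step 1: m = 4.255000, f(m) = 0.047791 > 0 → root in [2.500000, 4.255000]
step 2: m = 3.377500, f(m) = -0.166225 < 0 → root in [3.377500, 4.255000]
step 3: m = 3.816250, f(m) = -0.118380 < 0 → root in [3.816250, 4.255000]
Midpoint of [3.816250, 4.255000] = 4.035625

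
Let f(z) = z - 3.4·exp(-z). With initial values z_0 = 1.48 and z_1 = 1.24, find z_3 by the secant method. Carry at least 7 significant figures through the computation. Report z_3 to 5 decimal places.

1.11534

Secant update: z_(k+1) = z_k − f(z_k)·(z_k − z_(k-1))/(f(z_k) − f(z_(k-1))).
f(z_0) = 0.706032, f(z_1) = 0.256094
z_2 = 1.240000 - (0.256094)·(1.240000 - 1.480000)/(0.256094 - (0.706032)) = 1.103398; f(z_2) = -0.024525
z_3 = 1.103398 - (-0.024525)·(1.103398 - 1.240000)/(-0.024525 - (0.256094)) = 1.115336; f(z_3) = 0.000799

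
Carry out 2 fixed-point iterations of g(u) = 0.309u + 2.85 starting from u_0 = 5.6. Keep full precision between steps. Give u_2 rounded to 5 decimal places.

u_1 = g(5.600000) = 4.580400
u_2 = g(4.580400) = 4.265344

4.26534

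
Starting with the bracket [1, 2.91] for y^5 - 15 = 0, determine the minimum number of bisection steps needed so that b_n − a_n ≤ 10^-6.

Initial width b − a = 2.91 − 1 = 1.910000.
After n steps the width is (b−a)/2^n; need (b−a)/2^n ≤ 10^-6.
So n ≥ log₂(1.910000/10^-6) = log₂(1910000.0000) ≈ 20.8651.
Hence n = 21.

21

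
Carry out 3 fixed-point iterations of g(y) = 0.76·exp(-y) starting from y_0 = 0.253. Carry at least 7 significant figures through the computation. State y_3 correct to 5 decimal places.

0.49874

y_1 = g(0.253000) = 0.590116
y_2 = g(0.590116) = 0.421240
y_3 = g(0.421240) = 0.498737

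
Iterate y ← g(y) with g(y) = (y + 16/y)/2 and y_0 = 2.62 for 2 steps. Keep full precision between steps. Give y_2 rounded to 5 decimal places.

4.01514

y_1 = g(2.620000) = 4.363435
y_2 = g(4.363435) = 4.015135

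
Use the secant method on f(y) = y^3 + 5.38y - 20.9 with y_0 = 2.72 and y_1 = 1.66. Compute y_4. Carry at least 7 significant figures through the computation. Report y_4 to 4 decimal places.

2.1177

f(y_0) = 13.857248, f(y_1) = -7.394904
y_2 = 1.660000 - (-7.394904)·(1.660000 - 2.720000)/(-7.394904 - (13.857248)) = 2.028838; f(y_2) = -1.633784
y_3 = 2.028838 - (-1.633784)·(2.028838 - 1.660000)/(-1.633784 - (-7.394904)) = 2.133436; f(y_3) = 0.288322
y_4 = 2.133436 - (0.288322)·(2.133436 - 2.028838)/(0.288322 - (-1.633784)) = 2.117746; f(y_4) = -0.008760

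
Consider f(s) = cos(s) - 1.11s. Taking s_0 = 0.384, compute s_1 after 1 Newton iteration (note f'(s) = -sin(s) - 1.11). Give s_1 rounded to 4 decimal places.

s_0 = 0.384000: f = 0.500934, f' = -1.484632 → s_1 = 0.384000 - (0.500934)/(-1.484632) = 0.721413

0.7214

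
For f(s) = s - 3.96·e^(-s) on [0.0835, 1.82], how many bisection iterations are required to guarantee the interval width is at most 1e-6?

21

Initial width b − a = 1.82 − 0.0835 = 1.736500.
After n steps the width is (b−a)/2^n; need (b−a)/2^n ≤ 1e-6.
So n ≥ log₂(1.736500/1e-6) = log₂(1736500.0000) ≈ 20.7278.
Hence n = 21.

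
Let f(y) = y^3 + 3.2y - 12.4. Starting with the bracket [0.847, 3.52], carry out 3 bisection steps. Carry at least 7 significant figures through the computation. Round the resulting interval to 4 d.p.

[1.8494, 2.1835]

f(0.847000) = -9.081955, f(3.520000) = 42.478208 (opposite signs)
step 1: m = 2.183500, f(m) = 4.997412 > 0 → root in [0.847000, 2.183500]
step 2: m = 1.515250, f(m) = -4.072212 < 0 → root in [1.515250, 2.183500]
step 3: m = 1.849375, f(m) = -0.156790 < 0 → root in [1.849375, 2.183500]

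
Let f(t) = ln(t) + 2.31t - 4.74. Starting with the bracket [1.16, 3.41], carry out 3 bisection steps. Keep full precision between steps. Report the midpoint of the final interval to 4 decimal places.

f(1.160000) = -1.911980, f(3.410000) = 4.363812 (opposite signs)
step 1: m = 2.285000, f(m) = 1.364716 > 0 → root in [1.160000, 2.285000]
step 2: m = 1.722500, f(m) = -0.217248 < 0 → root in [1.722500, 2.285000]
step 3: m = 2.003750, f(m) = 0.583683 > 0 → root in [1.722500, 2.003750]
Midpoint of [1.722500, 2.003750] = 1.863125

1.8631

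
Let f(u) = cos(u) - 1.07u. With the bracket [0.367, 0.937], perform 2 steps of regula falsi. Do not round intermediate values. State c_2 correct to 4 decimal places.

f(0.367000) = 0.540718, f(0.937000) = -0.410382
step 1: c = 0.691056, f(c) = 0.031144 > 0 → new bracket [0.691056, 0.937000]
step 2: c = 0.708404, f(c) = 0.001409 > 0 → new bracket [0.708404, 0.937000]

0.7084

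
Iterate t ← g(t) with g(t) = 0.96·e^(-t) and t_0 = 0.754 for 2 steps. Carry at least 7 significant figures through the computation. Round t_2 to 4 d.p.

0.6111

t_1 = g(0.754000) = 0.451662
t_2 = g(0.451662) = 0.611107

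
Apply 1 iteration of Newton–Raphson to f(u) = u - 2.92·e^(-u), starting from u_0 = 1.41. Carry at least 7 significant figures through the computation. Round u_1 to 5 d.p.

1.00303

f'(u) = 1 + 2.92·e^(-u)
u_0 = 1.410000: f = 0.697102, f' = 1.712898 → u_1 = 1.410000 - (0.697102)/(1.712898) = 1.003028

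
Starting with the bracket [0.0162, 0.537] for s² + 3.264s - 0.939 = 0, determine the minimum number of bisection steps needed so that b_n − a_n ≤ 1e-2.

Initial width b − a = 0.537 − 0.0162 = 0.520800.
After n steps the width is (b−a)/2^n; need (b−a)/2^n ≤ 1e-2.
So n ≥ log₂(0.520800/1e-2) = log₂(52.0800) ≈ 5.7027.
Hence n = 6.

6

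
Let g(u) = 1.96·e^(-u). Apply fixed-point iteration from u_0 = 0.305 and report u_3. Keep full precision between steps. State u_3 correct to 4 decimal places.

1.2346

u_1 = g(0.305000) = 1.444762
u_2 = g(1.444762) = 0.462172
u_3 = g(0.462172) = 1.234631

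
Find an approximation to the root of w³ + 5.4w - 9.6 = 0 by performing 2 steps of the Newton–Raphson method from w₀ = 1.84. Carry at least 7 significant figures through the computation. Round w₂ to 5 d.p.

f'(w) = 3w² + 5.4
w_0 = 1.840000: f = 6.565504, f' = 15.556800 → w_1 = 1.840000 - (6.565504)/(15.556800) = 1.417966
w_1 = 1.417966: f = 0.908014, f' = 11.431880 → w_2 = 1.417966 - (0.908014)/(11.431880) = 1.338537

1.33854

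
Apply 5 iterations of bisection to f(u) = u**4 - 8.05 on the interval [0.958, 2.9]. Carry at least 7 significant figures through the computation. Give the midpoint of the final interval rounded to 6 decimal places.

f(0.958000) = -7.207709, f(2.900000) = 62.678100 (opposite signs)
step 1: m = 1.929000, f(m) = 5.796146 > 0 → root in [0.958000, 1.929000]
step 2: m = 1.443500, f(m) = -3.708227 < 0 → root in [1.443500, 1.929000]
step 3: m = 1.686250, f(m) = 0.035146 > 0 → root in [1.443500, 1.686250]
step 4: m = 1.564875, f(m) = -2.053213 < 0 → root in [1.564875, 1.686250]
step 5: m = 1.625562, f(m) = -1.067440 < 0 → root in [1.625562, 1.686250]
Midpoint of [1.625562, 1.686250] = 1.655906

1.655906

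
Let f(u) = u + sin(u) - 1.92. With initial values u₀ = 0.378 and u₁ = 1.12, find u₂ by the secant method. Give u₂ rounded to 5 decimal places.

1.06166

f(u_0) = -1.172938, f(u_1) = 0.100100
u_2 = 1.120000 - (0.100100)·(1.120000 - 0.378000)/(0.100100 - (-1.172938)) = 1.061656; f(u_2) = 0.014819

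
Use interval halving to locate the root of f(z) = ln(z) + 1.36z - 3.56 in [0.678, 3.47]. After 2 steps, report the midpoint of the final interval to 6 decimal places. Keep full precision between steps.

2.423000

f(0.678000) = -3.026528, f(3.470000) = 2.403355 (opposite signs)
step 1: m = 2.074000, f(m) = -0.009881 < 0 → root in [2.074000, 3.470000]
step 2: m = 2.772000, f(m) = 1.229489 > 0 → root in [2.074000, 2.772000]
Midpoint of [2.074000, 2.772000] = 2.423000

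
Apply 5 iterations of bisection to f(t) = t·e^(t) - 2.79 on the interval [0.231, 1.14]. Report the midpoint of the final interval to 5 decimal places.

1.01217

f(0.231000) = -2.498973, f(1.140000) = 0.774516 (opposite signs)
step 1: m = 0.685500, f(m) = -1.429444 < 0 → root in [0.685500, 1.140000]
step 2: m = 0.912750, f(m) = -0.516190 < 0 → root in [0.912750, 1.140000]
step 3: m = 1.026375, f(m) = 0.074541 > 0 → root in [0.912750, 1.026375]
step 4: m = 0.969562, f(m) = -0.233467 < 0 → root in [0.969562, 1.026375]
step 5: m = 0.997969, f(m) = -0.082744 < 0 → root in [0.997969, 1.026375]
Midpoint of [0.997969, 1.026375] = 1.012172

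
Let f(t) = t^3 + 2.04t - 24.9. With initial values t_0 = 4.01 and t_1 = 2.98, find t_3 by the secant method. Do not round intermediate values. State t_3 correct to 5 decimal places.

f(t_0) = 47.761601, f(t_1) = 7.642792
t_2 = 2.980000 - (7.642792)·(2.980000 - 4.010000)/(7.642792 - (47.761601)) = 2.783781; f(t_2) = 2.351646
t_3 = 2.783781 - (2.351646)·(2.783781 - 2.980000)/(2.351646 - (7.642792)) = 2.696572; f(t_3) = 0.209120

2.69657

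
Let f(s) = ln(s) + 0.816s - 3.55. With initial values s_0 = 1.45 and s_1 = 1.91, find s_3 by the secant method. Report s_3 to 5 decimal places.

2.99330

Secant update: s_(k+1) = s_k − f(s_k)·(s_k − s_(k-1))/(f(s_k) − f(s_(k-1))).
f(s_0) = -1.995236, f(s_1) = -1.344337
s_2 = 1.910000 - (-1.344337)·(1.910000 - 1.450000)/(-1.344337 - (-1.995236)) = 2.860062; f(s_2) = -0.165346
s_3 = 2.860062 - (-0.165346)·(2.860062 - 1.910000)/(-0.165346 - (-1.344337)) = 2.993302; f(s_3) = -0.011088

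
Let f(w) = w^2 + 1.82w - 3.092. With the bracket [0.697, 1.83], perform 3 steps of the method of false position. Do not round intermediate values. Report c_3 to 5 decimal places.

1.06821

f(0.697000) = -1.337651, f(1.830000) = 3.587500
step 1: c = 1.004718, f(c) = -0.253954 < 0 → new bracket [1.004718, 1.830000]
step 2: c = 1.059277, f(c) = -0.042049 < 0 → new bracket [1.059277, 1.830000]
step 3: c = 1.068206, f(c) = -0.006802 < 0 → new bracket [1.068206, 1.830000]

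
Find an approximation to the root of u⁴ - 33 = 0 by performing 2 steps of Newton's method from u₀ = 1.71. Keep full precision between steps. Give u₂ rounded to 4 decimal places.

f'(u) = 4u³
u_0 = 1.710000: f = -24.449639, f' = 20.000844 → u_1 = 1.710000 - (-24.449639)/(20.000844) = 2.932430
u_1 = 2.932430: f = 40.945344, f' = 100.865610 → u_2 = 2.932430 - (40.945344)/(100.865610) = 2.526491

2.5265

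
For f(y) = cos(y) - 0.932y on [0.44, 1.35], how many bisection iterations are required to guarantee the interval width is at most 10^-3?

Initial width b − a = 1.35 − 0.44 = 0.910000.
After n steps the width is (b−a)/2^n; need (b−a)/2^n ≤ 10^-3.
So n ≥ log₂(0.910000/10^-3) = log₂(910.0000) ≈ 9.8297.
Hence n = 10.

10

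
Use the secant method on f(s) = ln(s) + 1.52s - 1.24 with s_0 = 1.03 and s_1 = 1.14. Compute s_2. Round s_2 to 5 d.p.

0.88459

f(s_0) = 0.355159, f(s_1) = 0.623828
s_2 = 1.140000 - (0.623828)·(1.140000 - 1.030000)/(0.623828 - (0.355159)) = 0.884589; f(s_2) = -0.018057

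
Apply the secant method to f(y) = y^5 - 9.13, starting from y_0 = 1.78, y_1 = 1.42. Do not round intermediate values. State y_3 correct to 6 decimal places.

Secant update: y_(k+1) = y_k − f(y_k)·(y_k − y_(k-1))/(f(y_k) − f(y_(k-1))).
f(y_0) = 8.738990, f(y_1) = -3.356466
y_2 = 1.420000 - (-3.356466)·(1.420000 - 1.780000)/(-3.356466 - (8.738990)) = 1.519899; f(y_2) = -1.019006
y_3 = 1.519899 - (-1.019006)·(1.519899 - 1.420000)/(-1.019006 - (-3.356466)) = 1.563450; f(y_3) = 0.211572

1.563450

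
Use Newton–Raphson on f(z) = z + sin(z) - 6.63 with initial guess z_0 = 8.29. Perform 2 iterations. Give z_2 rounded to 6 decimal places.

f'(z) = 1 + cos(z)
z_0 = 8.290000: f = 2.566440, f' = 0.577666 → z_1 = 8.290000 - (2.566440)/(0.577666) = 3.847227
z_1 = 3.847227: f = -3.431290, f' = 0.238799 → z_2 = 3.847227 - (-3.431290)/(0.238799) = 18.216146

18.216146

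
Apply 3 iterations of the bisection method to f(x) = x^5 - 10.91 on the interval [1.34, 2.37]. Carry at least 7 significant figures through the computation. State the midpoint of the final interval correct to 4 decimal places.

f(1.340000) = -6.589600, f(2.370000) = 63.862470 (opposite signs)
step 1: m = 1.855000, f(m) = 11.054411 > 0 → root in [1.340000, 1.855000]
step 2: m = 1.597500, f(m) = -0.505904 < 0 → root in [1.597500, 1.855000]
step 3: m = 1.726250, f(m) = 4.419164 > 0 → root in [1.597500, 1.726250]
Midpoint of [1.597500, 1.726250] = 1.661875

1.6619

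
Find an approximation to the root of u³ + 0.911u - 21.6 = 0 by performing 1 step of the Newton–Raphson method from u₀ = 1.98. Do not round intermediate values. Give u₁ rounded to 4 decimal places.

Newton update: u ← u − f(u)/f'(u).
f'(u) = 3u² + 0.911
u_0 = 1.980000: f = -12.033828, f' = 12.672200 → u_1 = 1.980000 - (-12.033828)/(12.672200) = 2.929624

2.9296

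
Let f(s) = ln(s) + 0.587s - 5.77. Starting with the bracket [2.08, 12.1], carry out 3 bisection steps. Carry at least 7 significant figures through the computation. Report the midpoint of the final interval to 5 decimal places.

6.46375

f(2.080000) = -3.816672, f(12.100000) = 3.825905 (opposite signs)
step 1: m = 7.090000, f(m) = 0.350515 > 0 → root in [2.080000, 7.090000]
step 2: m = 4.585000, f(m) = -1.555815 < 0 → root in [4.585000, 7.090000]
step 3: m = 5.837500, f(m) = -0.579085 < 0 → root in [5.837500, 7.090000]
Midpoint of [5.837500, 7.090000] = 6.463750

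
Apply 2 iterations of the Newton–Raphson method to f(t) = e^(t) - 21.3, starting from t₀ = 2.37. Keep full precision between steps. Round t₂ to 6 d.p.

f'(t) = e^(t)
t_0 = 2.370000: f = -10.602608, f' = 10.697392 → t_1 = 2.370000 - (-10.602608)/(10.697392) = 3.361139
t_1 = 3.361139: f = 7.522014, f' = 28.822014 → t_2 = 3.361139 - (7.522014)/(28.822014) = 3.100158

3.100158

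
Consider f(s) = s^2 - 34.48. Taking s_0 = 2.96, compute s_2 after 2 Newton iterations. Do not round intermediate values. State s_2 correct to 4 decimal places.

Newton update: s ← s − f(s)/f'(s).
f'(s) = 2s
s_0 = 2.960000: f = -25.718400, f' = 5.920000 → s_1 = 2.960000 - (-25.718400)/(5.920000) = 7.304324
s_1 = 7.304324: f = 18.873154, f' = 14.608649 → s_2 = 7.304324 - (18.873154)/(14.608649) = 6.012408

6.0124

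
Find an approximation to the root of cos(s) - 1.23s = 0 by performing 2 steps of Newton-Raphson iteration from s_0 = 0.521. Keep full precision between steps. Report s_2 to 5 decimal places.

Newton update: s ← s − f(s)/f'(s).
f'(s) = -sin(s) - 1.23
s_0 = 0.521000: f = 0.226492, f' = -1.727748 → s_1 = 0.521000 - (0.226492)/(-1.727748) = 0.652091
s_1 = 0.652091: f = -0.007255, f' = -1.836850 → s_2 = 0.652091 - (-0.007255)/(-1.836850) = 0.648141

0.64814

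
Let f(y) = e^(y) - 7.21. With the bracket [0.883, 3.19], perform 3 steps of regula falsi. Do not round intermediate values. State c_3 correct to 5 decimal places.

1.82349

False-position update: c = (a·f(b) − b·f(a))/(f(b) − f(a)); replace the endpoint whose sign matches f(c).
f(0.883000) = -4.791857, f(3.190000) = 17.078427
step 1: c = 1.388472, f(c) = -3.201280 < 0 → new bracket [1.388472, 3.190000]
step 2: c = 1.672855, f(c) = -1.882647 < 0 → new bracket [1.672855, 3.190000]
step 3: c = 1.823492, f(c) = -1.016552 < 0 → new bracket [1.823492, 3.190000]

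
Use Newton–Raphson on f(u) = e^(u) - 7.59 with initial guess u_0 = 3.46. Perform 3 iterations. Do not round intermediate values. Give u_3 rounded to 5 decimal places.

f'(u) = e^(u)
u_0 = 3.460000: f = 24.226977, f' = 31.816977 → u_1 = 3.460000 - (24.226977)/(31.816977) = 2.698552
u_1 = 2.698552: f = 7.268200, f' = 14.858200 → u_2 = 2.698552 - (7.268200)/(14.858200) = 2.209381
u_2 = 2.209381: f = 1.520075, f' = 9.110075 → u_3 = 2.209381 - (1.520075)/(9.110075) = 2.042524

2.04252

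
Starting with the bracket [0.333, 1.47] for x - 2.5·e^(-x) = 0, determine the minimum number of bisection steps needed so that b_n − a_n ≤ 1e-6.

21

Initial width b − a = 1.47 − 0.333 = 1.137000.
After n steps the width is (b−a)/2^n; need (b−a)/2^n ≤ 1e-6.
So n ≥ log₂(1.137000/1e-6) = log₂(1137000.0000) ≈ 20.1168.
Hence n = 21.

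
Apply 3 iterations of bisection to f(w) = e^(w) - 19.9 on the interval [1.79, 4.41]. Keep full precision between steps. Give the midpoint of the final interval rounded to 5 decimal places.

2.93625

f(1.790000) = -13.910548, f(4.410000) = 62.369464 (opposite signs)
step 1: m = 3.100000, f(m) = 2.297951 > 0 → root in [1.790000, 3.100000]
step 2: m = 2.445000, f(m) = -8.369450 < 0 → root in [2.445000, 3.100000]
step 3: m = 2.772500, f(m) = -3.901419 < 0 → root in [2.772500, 3.100000]
Midpoint of [2.772500, 3.100000] = 2.936250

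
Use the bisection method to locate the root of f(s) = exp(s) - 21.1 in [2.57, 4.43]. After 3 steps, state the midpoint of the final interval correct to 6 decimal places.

3.151250

f(2.570000) = -8.034176, f(4.430000) = 62.831417 (opposite signs)
step 1: m = 3.500000, f(m) = 12.015452 > 0 → root in [2.570000, 3.500000]
step 2: m = 3.035000, f(m) = -0.299022 < 0 → root in [3.035000, 3.500000]
step 3: m = 3.267500, f(m) = 5.145643 > 0 → root in [3.035000, 3.267500]
Midpoint of [3.035000, 3.267500] = 3.151250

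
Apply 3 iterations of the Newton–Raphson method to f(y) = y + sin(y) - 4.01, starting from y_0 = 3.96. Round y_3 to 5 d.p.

f'(y) = 1 + cos(y)
y_0 = 3.960000: f = -0.780058, f' = 0.316615 → y_1 = 3.960000 - (-0.780058)/(0.316615) = 6.423743
y_1 = 6.423743: f = 2.553838, f' = 1.990138 → y_2 = 6.423743 - (2.553838)/(1.990138) = 5.140496
y_2 = 5.140496: f = 0.220743, f' = 1.415150 → y_3 = 5.140496 - (0.220743)/(1.415150) = 4.984511

4.98451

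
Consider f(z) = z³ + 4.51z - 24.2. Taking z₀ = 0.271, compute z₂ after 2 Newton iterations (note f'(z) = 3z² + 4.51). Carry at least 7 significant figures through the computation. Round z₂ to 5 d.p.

3.52180

z_0 = 0.271000: f = -22.957887, f' = 4.730323 → z_1 = 0.271000 - (-22.957887)/(4.730323) = 5.124345
z_1 = 5.124345: f = 133.470484, f' = 83.286722 → z_2 = 5.124345 - (133.470484)/(83.286722) = 3.521802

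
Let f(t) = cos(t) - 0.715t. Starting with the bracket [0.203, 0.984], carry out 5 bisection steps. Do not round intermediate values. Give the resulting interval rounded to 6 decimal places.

[0.861969, 0.886375]

f(0.203000) = 0.834321, f(0.984000) = -0.149864 (opposite signs)
step 1: m = 0.593500, f(m) = 0.404636 > 0 → root in [0.593500, 0.984000]
step 2: m = 0.788750, f(m) = 0.140776 > 0 → root in [0.788750, 0.984000]
step 3: m = 0.886375, f(m) = -0.001533 < 0 → root in [0.788750, 0.886375]
step 4: m = 0.837562, f(m) = 0.070419 > 0 → root in [0.837562, 0.886375]
step 5: m = 0.861969, f(m) = 0.034637 > 0 → root in [0.861969, 0.886375]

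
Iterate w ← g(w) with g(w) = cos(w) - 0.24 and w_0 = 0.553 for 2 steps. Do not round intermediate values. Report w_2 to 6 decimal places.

w_1 = g(0.553000) = 0.610953
w_2 = g(0.610953) = 0.579102

0.579102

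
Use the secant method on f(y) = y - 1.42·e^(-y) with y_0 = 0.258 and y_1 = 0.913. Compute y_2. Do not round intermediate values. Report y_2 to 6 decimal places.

0.722892

Secant update: y_(k+1) = y_k − f(y_k)·(y_k − y_(k-1))/(f(y_k) − f(y_(k-1))).
f(y_0) = -0.839085, f(y_1) = 0.343128
y_2 = 0.913000 - (0.343128)·(0.913000 - 0.258000)/(0.343128 - (-0.839085)) = 0.722892; f(y_2) = 0.033699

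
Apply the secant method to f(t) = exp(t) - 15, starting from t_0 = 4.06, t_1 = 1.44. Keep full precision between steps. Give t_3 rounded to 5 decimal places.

f(t_0) = 42.974311, f(t_1) = -10.779304
t_2 = 1.440000 - (-10.779304)·(1.440000 - 4.060000)/(-10.779304 - (42.974311)) = 1.965393; f(t_2) = -7.862282
t_3 = 1.965393 - (-7.862282)·(1.965393 - 1.440000)/(-7.862282 - (-10.779304)) = 3.381491; f(t_3) = 14.414596

3.38149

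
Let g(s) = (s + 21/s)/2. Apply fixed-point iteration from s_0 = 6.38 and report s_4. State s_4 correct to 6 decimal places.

4.582576

s_1 = g(6.380000) = 4.835768
s_2 = g(4.835768) = 4.589204
s_3 = g(4.589204) = 4.582580
s_4 = g(4.582580) = 4.582576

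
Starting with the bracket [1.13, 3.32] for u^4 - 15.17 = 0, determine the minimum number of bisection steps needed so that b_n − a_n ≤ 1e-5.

Initial width b − a = 3.32 − 1.13 = 2.190000.
After n steps the width is (b−a)/2^n; need (b−a)/2^n ≤ 1e-5.
So n ≥ log₂(2.190000/1e-5) = log₂(219000.0000) ≈ 17.7406.
Hence n = 18.

18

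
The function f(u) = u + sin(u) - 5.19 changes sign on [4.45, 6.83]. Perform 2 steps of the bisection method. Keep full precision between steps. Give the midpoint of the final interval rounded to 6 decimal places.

f(4.450000) = -1.705773, f(6.830000) = 2.159969 (opposite signs)
step 1: m = 5.640000, f(m) = -0.149747 < 0 → root in [5.640000, 6.830000]
step 2: m = 6.235000, f(m) = 0.996833 > 0 → root in [5.640000, 6.235000]
Midpoint of [5.640000, 6.235000] = 5.937500

5.937500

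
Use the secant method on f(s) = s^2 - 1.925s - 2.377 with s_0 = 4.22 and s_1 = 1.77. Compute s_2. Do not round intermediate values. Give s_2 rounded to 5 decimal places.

2.42224

f(s_0) = 7.307900, f(s_1) = -2.651350
s_2 = 1.770000 - (-2.651350)·(1.770000 - 4.220000)/(-2.651350 - (7.307900)) = 2.422239; f(s_2) = -1.172569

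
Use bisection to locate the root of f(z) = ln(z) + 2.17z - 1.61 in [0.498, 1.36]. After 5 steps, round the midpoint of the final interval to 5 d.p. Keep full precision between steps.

f(0.498000) = -1.226495, f(1.360000) = 1.648685 (opposite signs)
step 1: m = 0.929000, f(m) = 0.332283 > 0 → root in [0.498000, 0.929000]
step 2: m = 0.713500, f(m) = -0.399278 < 0 → root in [0.713500, 0.929000]
step 3: m = 0.821250, f(m) = -0.024815 < 0 → root in [0.821250, 0.929000]
step 4: m = 0.875125, f(m) = 0.155633 > 0 → root in [0.821250, 0.875125]
step 5: m = 0.848188, f(m) = 0.065913 > 0 → root in [0.821250, 0.848188]
Midpoint of [0.821250, 0.848188] = 0.834719

0.83472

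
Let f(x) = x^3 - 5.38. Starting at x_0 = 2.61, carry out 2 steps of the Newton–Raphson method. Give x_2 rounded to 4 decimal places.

1.7824

f'(x) = 3x^2
x_0 = 2.610000: f = 12.399581, f' = 20.436300 → x_1 = 2.610000 - (12.399581)/(20.436300) = 2.003257
x_1 = 2.003257: f = 2.659148, f' = 12.039116 → x_2 = 2.003257 - (2.659148)/(12.039116) = 1.782381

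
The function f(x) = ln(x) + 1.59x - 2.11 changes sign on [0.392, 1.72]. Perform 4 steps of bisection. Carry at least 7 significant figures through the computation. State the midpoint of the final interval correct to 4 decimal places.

f(0.392000) = -2.423213, f(1.720000) = 1.167124 (opposite signs)
step 1: m = 1.056000, f(m) = -0.376472 < 0 → root in [1.056000, 1.720000]
step 2: m = 1.388000, f(m) = 0.424784 > 0 → root in [1.056000, 1.388000]
step 3: m = 1.222000, f(m) = 0.033469 > 0 → root in [1.056000, 1.222000]
step 4: m = 1.139000, f(m) = -0.168839 < 0 → root in [1.139000, 1.222000]
Midpoint of [1.139000, 1.222000] = 1.180500

1.1805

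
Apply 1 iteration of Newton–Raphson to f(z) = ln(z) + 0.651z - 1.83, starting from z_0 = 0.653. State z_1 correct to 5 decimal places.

f'(z) = 1/z + 0.651
z_0 = 0.653000: f = -1.831075, f' = 2.182394 → z_1 = 0.653000 - (-1.831075)/(2.182394) = 1.492022

1.49202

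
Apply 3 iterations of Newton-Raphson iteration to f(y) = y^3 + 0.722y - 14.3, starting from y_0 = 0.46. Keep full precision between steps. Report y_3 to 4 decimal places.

4.8363

f'(y) = 3y^2 + 0.722
y_0 = 0.460000: f = -13.870544, f' = 1.356800 → y_1 = 0.460000 - (-13.870544)/(1.356800) = 10.682983
y_1 = 10.682983: f = 1212.620744, f' = 343.100409 → y_2 = 10.682983 - (1212.620744)/(343.100409) = 7.148681
y_2 = 7.148681: f = 356.184917, f' = 154.032906 → y_3 = 7.148681 - (356.184917)/(154.032906) = 4.836286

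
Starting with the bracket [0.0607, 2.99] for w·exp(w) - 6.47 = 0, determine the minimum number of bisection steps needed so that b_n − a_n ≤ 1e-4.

Initial width b − a = 2.99 − 0.0607 = 2.929300.
After n steps the width is (b−a)/2^n; need (b−a)/2^n ≤ 1e-4.
So n ≥ log₂(2.929300/1e-4) = log₂(29293.0000) ≈ 14.8383.
Hence n = 15.

15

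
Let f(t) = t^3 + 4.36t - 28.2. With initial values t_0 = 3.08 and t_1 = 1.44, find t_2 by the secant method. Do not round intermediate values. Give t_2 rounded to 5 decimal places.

2.37026

f(t_0) = 14.446912, f(t_1) = -18.935616
t_2 = 1.440000 - (-18.935616)·(1.440000 - 3.080000)/(-18.935616 - (14.446912)) = 2.370259; f(t_2) = -4.549245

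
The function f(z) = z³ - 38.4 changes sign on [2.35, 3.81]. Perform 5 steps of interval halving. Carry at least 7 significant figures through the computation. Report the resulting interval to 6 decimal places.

f(2.350000) = -25.422125, f(3.810000) = 16.906341 (opposite signs)
step 1: m = 3.080000, f(m) = -9.181888 < 0 → root in [3.080000, 3.810000]
step 2: m = 3.445000, f(m) = 2.485346 > 0 → root in [3.080000, 3.445000]
step 3: m = 3.262500, f(m) = -3.674256 < 0 → root in [3.262500, 3.445000]
step 4: m = 3.353750, f(m) = -0.678230 < 0 → root in [3.353750, 3.445000]
step 5: m = 3.399375, f(m) = 0.882329 > 0 → root in [3.353750, 3.399375]

[3.353750, 3.399375]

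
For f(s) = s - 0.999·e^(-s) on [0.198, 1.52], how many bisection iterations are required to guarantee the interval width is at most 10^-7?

Initial width b − a = 1.52 − 0.198 = 1.322000.
After n steps the width is (b−a)/2^n; need (b−a)/2^n ≤ 10^-7.
So n ≥ log₂(1.322000/10^-7) = log₂(13220000.0000) ≈ 23.6562.
Hence n = 24.

24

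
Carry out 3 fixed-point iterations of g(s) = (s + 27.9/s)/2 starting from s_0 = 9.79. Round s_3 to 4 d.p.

s_1 = g(9.790000) = 6.319923
s_2 = g(6.319923) = 5.367267
s_3 = g(5.367267) = 5.282722

5.2827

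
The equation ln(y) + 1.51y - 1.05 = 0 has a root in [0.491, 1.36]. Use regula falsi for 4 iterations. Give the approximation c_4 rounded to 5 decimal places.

0.82382

f(0.491000) = -1.019901, f(1.360000) = 1.311085
step 1: c = 0.871223, f(c) = 0.127689 > 0 → new bracket [0.491000, 0.871223]
step 2: c = 0.828917, f(c) = 0.014028 > 0 → new bracket [0.491000, 0.828917]
step 3: c = 0.824332, f(c) = 0.001559 > 0 → new bracket [0.491000, 0.824332]
step 4: c = 0.823823, f(c) = 0.000173 > 0 → new bracket [0.491000, 0.823823]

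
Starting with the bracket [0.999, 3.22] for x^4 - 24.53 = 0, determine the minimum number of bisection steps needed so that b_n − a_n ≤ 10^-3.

12

Initial width b − a = 3.22 − 0.999 = 2.221000.
After n steps the width is (b−a)/2^n; need (b−a)/2^n ≤ 10^-3.
So n ≥ log₂(2.221000/10^-3) = log₂(2221.0000) ≈ 11.1170.
Hence n = 12.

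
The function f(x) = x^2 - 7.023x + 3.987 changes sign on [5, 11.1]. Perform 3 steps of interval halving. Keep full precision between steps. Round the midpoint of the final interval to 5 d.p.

f(5.000000) = -6.128000, f(11.100000) = 49.241700 (opposite signs)
step 1: m = 8.050000, f(m) = 12.254350 > 0 → root in [5.000000, 8.050000]
step 2: m = 6.525000, f(m) = 0.737550 > 0 → root in [5.000000, 6.525000]
step 3: m = 5.762500, f(m) = -3.276631 < 0 → root in [5.762500, 6.525000]
Midpoint of [5.762500, 6.525000] = 6.143750

6.14375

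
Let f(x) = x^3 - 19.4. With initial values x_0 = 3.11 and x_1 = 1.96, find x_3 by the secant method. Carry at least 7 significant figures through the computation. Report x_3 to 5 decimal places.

2.72828

Secant update: x_(k+1) = x_k − f(x_k)·(x_k − x_(k-1))/(f(x_k) − f(x_(k-1))).
f(x_0) = 10.680231, f(x_1) = -11.870464
x_2 = 1.960000 - (-11.870464)·(1.960000 - 3.110000)/(-11.870464 - (10.680231)) = 2.565349; f(x_2) = -2.517405
x_3 = 2.565349 - (-2.517405)·(2.565349 - 1.960000)/(-2.517405 - (-11.870464)) = 2.728280; f(x_3) = 0.907988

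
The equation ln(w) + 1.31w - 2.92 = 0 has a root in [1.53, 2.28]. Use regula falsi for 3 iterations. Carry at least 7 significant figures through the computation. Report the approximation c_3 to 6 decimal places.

f(1.530000) = -0.490432, f(2.280000) = 0.890975
step 1: c = 1.796268, f(c) = 0.018822 > 0 → new bracket [1.530000, 1.796268]
step 2: c = 1.786427, f(c) = 0.000436 > 0 → new bracket [1.530000, 1.786427]
step 3: c = 1.786199, f(c) = 0.000010 > 0 → new bracket [1.530000, 1.786199]

1.786199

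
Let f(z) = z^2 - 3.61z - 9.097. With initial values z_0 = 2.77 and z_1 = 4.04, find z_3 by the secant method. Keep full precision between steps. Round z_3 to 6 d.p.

Secant update: z_(k+1) = z_k − f(z_k)·(z_k − z_(k-1))/(f(z_k) − f(z_(k-1))).
f(z_0) = -11.423800, f(z_1) = -7.359800
z_2 = 4.040000 - (-7.359800)·(4.040000 - 2.770000)/(-7.359800 - (-11.423800)) = 6.339938; f(z_2) = 8.210633
z_3 = 6.339938 - (8.210633)·(6.339938 - 4.040000)/(8.210633 - (-7.359800)) = 5.127130; f(z_3) = -1.318479

5.127130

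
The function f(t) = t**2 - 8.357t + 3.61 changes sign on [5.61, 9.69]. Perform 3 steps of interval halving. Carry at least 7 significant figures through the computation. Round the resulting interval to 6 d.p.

[7.650000, 8.160000]

f(5.610000) = -11.800670, f(9.690000) = 16.526770 (opposite signs)
step 1: m = 7.650000, f(m) = -1.798550 < 0 → root in [7.650000, 9.690000]
step 2: m = 8.670000, f(m) = 6.323710 > 0 → root in [7.650000, 8.670000]
step 3: m = 8.160000, f(m) = 2.002480 > 0 → root in [7.650000, 8.160000]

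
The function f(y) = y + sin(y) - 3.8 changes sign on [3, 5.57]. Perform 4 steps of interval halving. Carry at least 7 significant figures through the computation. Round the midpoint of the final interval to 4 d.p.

f(3.000000) = -0.658880, f(5.570000) = 1.115754 (opposite signs)
step 1: m = 4.285000, f(m) = -0.425051 < 0 → root in [4.285000, 5.570000]
step 2: m = 4.927500, f(m) = 0.150547 > 0 → root in [4.285000, 4.927500]
step 3: m = 4.606250, f(m) = -0.188123 < 0 → root in [4.606250, 4.927500]
step 4: m = 4.766875, f(m) = -0.031641 < 0 → root in [4.766875, 4.927500]
Midpoint of [4.766875, 4.927500] = 4.847188

4.8472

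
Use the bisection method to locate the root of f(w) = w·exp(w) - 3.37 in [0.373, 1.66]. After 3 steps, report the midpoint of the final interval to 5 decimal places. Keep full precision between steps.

f(0.373000) = -2.828373, f(1.660000) = 5.360456 (opposite signs)
step 1: m = 1.016500, f(m) = -0.560897 < 0 → root in [1.016500, 1.660000]
step 2: m = 1.338250, f(m) = 1.731899 > 0 → root in [1.016500, 1.338250]
step 3: m = 1.177375, f(m) = 0.451574 > 0 → root in [1.016500, 1.177375]
Midpoint of [1.016500, 1.177375] = 1.096938

1.09694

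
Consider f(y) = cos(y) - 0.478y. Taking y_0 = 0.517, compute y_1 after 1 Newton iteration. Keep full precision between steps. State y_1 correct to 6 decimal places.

f'(y) = -sin(y) - 0.478
y_0 = 0.517000: f = 0.622180, f' = -0.972274 → y_1 = 0.517000 - (0.622180)/(-0.972274) = 1.156922

1.156922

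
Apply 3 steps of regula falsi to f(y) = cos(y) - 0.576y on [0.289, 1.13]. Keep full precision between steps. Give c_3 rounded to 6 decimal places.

0.974668

f(0.289000) = 0.792065, f(1.130000) = -0.224220
step 1: c = 0.944453, f(c) = 0.042182 > 0 → new bracket [0.944453, 1.130000]
step 2: c = 0.973832, f(c) = 0.001207 > 0 → new bracket [0.973832, 1.130000]
step 3: c = 0.974668, f(c) = 0.000034 > 0 → new bracket [0.974668, 1.130000]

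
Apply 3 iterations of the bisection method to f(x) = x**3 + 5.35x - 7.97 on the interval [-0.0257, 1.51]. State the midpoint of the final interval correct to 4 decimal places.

1.2221

f(-0.025700) = -8.107512, f(1.510000) = 3.551451 (opposite signs)
step 1: m = 0.742150, f(m) = -3.590731 < 0 → root in [0.742150, 1.510000]
step 2: m = 1.126075, f(m) = -0.517585 < 0 → root in [1.126075, 1.510000]
step 3: m = 1.318037, f(m) = 1.371225 > 0 → root in [1.126075, 1.318037]
Midpoint of [1.126075, 1.318037] = 1.222056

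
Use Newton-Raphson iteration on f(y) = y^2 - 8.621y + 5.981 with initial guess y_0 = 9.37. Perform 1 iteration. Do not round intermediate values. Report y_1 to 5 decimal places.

Newton update: y ← y − f(y)/f'(y).
f'(y) = 2y - 8.621
y_0 = 9.370000: f = 12.999130, f' = 10.119000 → y_1 = 9.370000 - (12.999130)/(10.119000) = 8.085374

8.08537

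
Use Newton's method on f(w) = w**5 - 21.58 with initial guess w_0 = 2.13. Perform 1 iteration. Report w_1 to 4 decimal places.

f'(w) = 5w**4
w_0 = 2.130000: f = 22.262773, f' = 102.917308 → w_1 = 2.130000 - (22.262773)/(102.917308) = 1.913683

1.9137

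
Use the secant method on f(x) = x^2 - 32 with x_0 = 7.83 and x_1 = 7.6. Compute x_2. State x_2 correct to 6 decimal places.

5.930525

f(x_0) = 29.308900, f(x_1) = 25.760000
x_2 = 7.600000 - (25.760000)·(7.600000 - 7.830000)/(25.760000 - (29.308900)) = 5.930525; f(x_2) = 3.171126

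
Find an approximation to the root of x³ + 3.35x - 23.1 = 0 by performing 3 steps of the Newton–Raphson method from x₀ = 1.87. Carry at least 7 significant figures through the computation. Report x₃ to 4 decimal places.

2.4587

f'(x) = 3x² + 3.35
x_0 = 1.870000: f = -10.296297, f' = 13.840700 → x_1 = 1.870000 - (-10.296297)/(13.840700) = 2.613914
x_1 = 2.613914: f = 3.516312, f' = 23.847647 → x_2 = 2.613914 - (3.516312)/(23.847647) = 2.466465
x_2 = 2.466465: f = 0.167283, f' = 21.600356 → x_3 = 2.466465 - (0.167283)/(21.600356) = 2.458721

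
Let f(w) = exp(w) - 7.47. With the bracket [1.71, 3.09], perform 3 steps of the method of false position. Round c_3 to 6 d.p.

f(1.710000) = -1.941039, f(3.090000) = 14.507078
step 1: c = 1.872853, f(c) = -0.963163 < 0 → new bracket [1.872853, 3.090000]
step 2: c = 1.948632, f(c) = -0.450922 < 0 → new bracket [1.948632, 3.090000]
step 3: c = 1.983039, f(c) = -0.205210 < 0 → new bracket [1.983039, 3.090000]

1.983039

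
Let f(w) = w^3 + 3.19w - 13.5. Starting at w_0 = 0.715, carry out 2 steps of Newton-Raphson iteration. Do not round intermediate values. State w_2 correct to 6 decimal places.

f'(w) = 3w^2 + 3.19
w_0 = 0.715000: f = -10.853624, f' = 4.723675 → w_1 = 0.715000 - (-10.853624)/(4.723675) = 3.012708
w_1 = 3.012708: f = 23.455099, f' = 30.419222 → w_2 = 3.012708 - (23.455099)/(30.419222) = 2.241646

2.241646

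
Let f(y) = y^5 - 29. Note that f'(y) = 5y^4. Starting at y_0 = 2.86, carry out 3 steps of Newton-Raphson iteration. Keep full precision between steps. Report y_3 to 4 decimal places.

Newton update: y ← y − f(y)/f'(y).
y_0 = 2.860000: f = 162.350749, f' = 334.529281 → y_1 = 2.860000 - (162.350749)/(334.529281) = 2.374689
y_1 = 2.374689: f = 46.515079, f' = 158.999935 → y_2 = 2.374689 - (46.515079)/(158.999935) = 2.082141
y_2 = 2.082141: f = 10.133697, f' = 93.974648 → y_3 = 2.082141 - (10.133697)/(93.974648) = 1.974307

1.9743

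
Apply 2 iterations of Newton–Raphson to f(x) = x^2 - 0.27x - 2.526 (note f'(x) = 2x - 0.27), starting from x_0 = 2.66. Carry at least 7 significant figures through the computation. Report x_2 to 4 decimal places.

x_0 = 2.660000: f = 3.831400, f' = 5.050000 → x_1 = 2.660000 - (3.831400)/(5.050000) = 1.901307
x_1 = 1.901307: f = 0.575615, f' = 3.532614 → x_2 = 1.901307 - (0.575615)/(3.532614) = 1.738364

1.7384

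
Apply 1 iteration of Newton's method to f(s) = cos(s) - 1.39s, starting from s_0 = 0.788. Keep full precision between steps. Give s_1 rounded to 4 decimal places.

0.6022

Newton update: s ← s − f(s)/f'(s).
f'(s) = -sin(s) - 1.39
s_0 = 0.788000: f = -0.390055, f' = -2.098944 → s_1 = 0.788000 - (-0.390055)/(-2.098944) = 0.602166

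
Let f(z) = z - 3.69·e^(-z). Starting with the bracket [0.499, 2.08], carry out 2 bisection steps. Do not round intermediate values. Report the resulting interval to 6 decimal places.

f(0.499000) = -1.741337, f(2.080000) = 1.619008 (opposite signs)
step 1: m = 1.289500, f(m) = 0.273243 > 0 → root in [0.499000, 1.289500]
step 2: m = 0.894250, f(m) = -0.614643 < 0 → root in [0.894250, 1.289500]

[0.894250, 1.289500]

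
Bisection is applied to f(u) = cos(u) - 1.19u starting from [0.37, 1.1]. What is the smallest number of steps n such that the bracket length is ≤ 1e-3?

10

Initial width b − a = 1.1 − 0.37 = 0.730000.
After n steps the width is (b−a)/2^n; need (b−a)/2^n ≤ 1e-3.
So n ≥ log₂(0.730000/1e-3) = log₂(730.0000) ≈ 9.5118.
Hence n = 10.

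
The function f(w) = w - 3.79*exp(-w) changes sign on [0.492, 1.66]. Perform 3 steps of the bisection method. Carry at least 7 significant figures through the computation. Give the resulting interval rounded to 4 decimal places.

f(0.492000) = -1.825215, f(1.660000) = 0.939373 (opposite signs)
step 1: m = 1.076000, f(m) = -0.216226 < 0 → root in [1.076000, 1.660000]
step 2: m = 1.368000, f(m) = 0.403007 > 0 → root in [1.076000, 1.368000]
step 3: m = 1.222000, f(m) = 0.105313 > 0 → root in [1.076000, 1.222000]

[1.0760, 1.2220]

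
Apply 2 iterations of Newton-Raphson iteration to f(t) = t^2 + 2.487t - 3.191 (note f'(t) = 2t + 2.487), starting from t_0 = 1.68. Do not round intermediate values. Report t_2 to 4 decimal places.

0.9350

t_0 = 1.680000: f = 3.809560, f' = 5.847000 → t_1 = 1.680000 - (3.809560)/(5.847000) = 1.028459
t_1 = 1.028459: f = 0.424506, f' = 4.543918 → t_2 = 1.028459 - (0.424506)/(4.543918) = 0.935036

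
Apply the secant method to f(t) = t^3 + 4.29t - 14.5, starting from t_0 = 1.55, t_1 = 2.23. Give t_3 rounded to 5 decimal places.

Secant update: t_(k+1) = t_k − f(t_k)·(t_k − t_(k-1))/(f(t_k) − f(t_(k-1))).
f(t_0) = -4.126625, f(t_1) = 6.156267
t_2 = 2.230000 - (6.156267)·(2.230000 - 1.550000)/(6.156267 - (-4.126625)) = 1.822891; f(t_2) = -0.622461
t_3 = 1.822891 - (-0.622461)·(1.822891 - 2.230000)/(-0.622461 - (6.156267)) = 1.860274; f(t_3) = -0.081729

1.86027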